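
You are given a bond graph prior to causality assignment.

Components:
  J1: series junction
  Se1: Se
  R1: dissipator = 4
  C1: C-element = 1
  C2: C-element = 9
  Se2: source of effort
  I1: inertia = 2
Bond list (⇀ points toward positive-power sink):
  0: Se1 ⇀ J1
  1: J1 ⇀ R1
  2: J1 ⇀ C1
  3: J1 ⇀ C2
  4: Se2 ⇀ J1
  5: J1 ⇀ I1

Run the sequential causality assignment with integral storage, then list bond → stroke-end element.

β0 stroke at J1  (source Se1 imposes e)
β4 stroke at J1  (source Se2 imposes e)
β2 stroke at J1  (C1 outputs effort q/C1)
β3 stroke at J1  (C2 integral (e out))
β5 stroke at I1  (I1 integral (f out))
β1 stroke at J1  (common-f at J1 fixed by 5)

β0 →J1
β1 →J1
β2 →J1
β3 →J1
β4 →J1
β5 →I1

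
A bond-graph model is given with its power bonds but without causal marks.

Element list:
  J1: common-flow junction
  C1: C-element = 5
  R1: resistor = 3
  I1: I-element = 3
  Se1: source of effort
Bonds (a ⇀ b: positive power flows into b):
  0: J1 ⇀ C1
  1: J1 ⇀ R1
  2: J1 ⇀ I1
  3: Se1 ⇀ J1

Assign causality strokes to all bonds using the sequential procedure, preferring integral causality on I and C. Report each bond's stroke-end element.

bond 0 stroke at J1
bond 1 stroke at J1
bond 2 stroke at I1
bond 3 stroke at J1

bond 3 stroke→J1  (Se1 (Se) sets effort on bond)
bond 0 stroke→J1  (C1 outputs effort q/C1)
bond 2 stroke→I1  (I1 outputs flow p/I1)
bond 1 stroke→J1  (1-jn J1 has f-setter on 2)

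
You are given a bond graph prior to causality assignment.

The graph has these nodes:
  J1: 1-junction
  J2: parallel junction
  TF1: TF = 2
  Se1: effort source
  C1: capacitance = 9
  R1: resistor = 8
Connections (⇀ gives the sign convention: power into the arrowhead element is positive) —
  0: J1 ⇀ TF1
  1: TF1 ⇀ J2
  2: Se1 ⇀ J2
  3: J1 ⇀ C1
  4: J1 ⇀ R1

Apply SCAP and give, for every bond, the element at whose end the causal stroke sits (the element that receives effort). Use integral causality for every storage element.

b2 |J2  (Se1: effort source, stroke at far end)
b1 |TF1  (J2: bond 2 brought effort, rest push out)
b0 |J1  (TF TF1: opposite of bond 1)
b3 |J1  (C1: C, integral causality)
b4 |R1  (closing 1-jn rule on J1)

b0 stroke at J1
b1 stroke at TF1
b2 stroke at J2
b3 stroke at J1
b4 stroke at R1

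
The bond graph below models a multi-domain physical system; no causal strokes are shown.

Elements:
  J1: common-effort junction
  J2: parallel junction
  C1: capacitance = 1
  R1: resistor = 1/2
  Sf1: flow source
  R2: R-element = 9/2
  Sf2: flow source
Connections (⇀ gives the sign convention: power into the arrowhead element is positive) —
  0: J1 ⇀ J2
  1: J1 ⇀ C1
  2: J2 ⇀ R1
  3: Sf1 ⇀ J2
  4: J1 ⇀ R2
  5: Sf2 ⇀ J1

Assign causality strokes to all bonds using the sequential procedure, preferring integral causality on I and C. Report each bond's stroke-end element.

b0 →J2
b1 →J1
b2 →R1
b3 →Sf1
b4 →R2
b5 →Sf2

β3 stroke→Sf1  (Sf1 fixes flow; stroke at Sf1)
β5 stroke→Sf2  (Sf2: flow source, stroke at near end)
β1 stroke→J1  (C1: C, integral causality)
β0 stroke→J2  (J1: bond 1 brought effort, rest push out)
β4 stroke→R2  (0-jn J1 has e-setter on 1)
β2 stroke→R1  (common-e at J2 fixed by 0)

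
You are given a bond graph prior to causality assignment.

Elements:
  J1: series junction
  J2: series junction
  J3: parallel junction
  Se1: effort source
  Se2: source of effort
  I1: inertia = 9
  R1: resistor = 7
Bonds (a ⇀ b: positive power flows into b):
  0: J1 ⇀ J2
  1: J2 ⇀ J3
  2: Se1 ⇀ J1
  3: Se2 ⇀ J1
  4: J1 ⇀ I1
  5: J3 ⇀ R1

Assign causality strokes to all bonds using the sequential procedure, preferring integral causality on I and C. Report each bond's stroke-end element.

b0 →J1
b1 →J2
b2 →J1
b3 →J1
b4 →I1
b5 →J3

bond 2 stroke→J1  (Se1 fixes effort; stroke away)
bond 3 stroke→J1  (Se2 fixes effort; stroke away)
bond 4 stroke→I1  (I1 outputs flow p/I1)
bond 0 stroke→J1  (common-f at J1 fixed by 4)
bond 1 stroke→J2  (J2: bond 0 brought flow, rest push out)
bond 5 stroke→J3  (J3: last free bond brings effort in)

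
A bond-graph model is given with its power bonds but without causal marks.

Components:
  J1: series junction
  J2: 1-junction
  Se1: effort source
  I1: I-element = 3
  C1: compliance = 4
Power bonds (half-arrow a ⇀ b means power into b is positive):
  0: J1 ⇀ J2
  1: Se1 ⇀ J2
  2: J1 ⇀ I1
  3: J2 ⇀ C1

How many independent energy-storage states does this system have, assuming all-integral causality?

2  (C1, I1 all integral)

bond 1 stroke→J2  (Se1 (Se) sets effort on bond)
bond 2 stroke→I1  (prefer integral on I1)
bond 0 stroke→J1  (J1: bond 2 brought flow, rest push out)
bond 3 stroke→J2  (common-f at J2 fixed by 0)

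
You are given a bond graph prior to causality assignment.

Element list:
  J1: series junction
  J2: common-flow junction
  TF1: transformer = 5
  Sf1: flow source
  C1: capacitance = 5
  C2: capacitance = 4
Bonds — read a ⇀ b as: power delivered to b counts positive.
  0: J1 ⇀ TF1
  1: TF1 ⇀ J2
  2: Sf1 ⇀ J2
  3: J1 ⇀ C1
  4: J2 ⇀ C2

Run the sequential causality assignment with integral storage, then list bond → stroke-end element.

b2 |Sf1  (Sf1 (Sf) sets flow on bond)
b1 |J2  (common-f at J2 fixed by 2)
b4 |J2  (1-jn J2 has f-setter on 2)
b0 |TF1  (through TF1, causality passes straight; one stroke at TF1)
b3 |J1  (common-f at J1 fixed by 0)

β0 stroke→TF1
β1 stroke→J2
β2 stroke→Sf1
β3 stroke→J1
β4 stroke→J2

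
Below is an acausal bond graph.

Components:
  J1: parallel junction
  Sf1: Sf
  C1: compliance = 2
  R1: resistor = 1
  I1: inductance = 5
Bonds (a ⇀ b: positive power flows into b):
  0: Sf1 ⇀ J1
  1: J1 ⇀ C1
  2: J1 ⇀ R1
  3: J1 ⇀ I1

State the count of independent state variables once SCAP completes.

bond 0 →Sf1  (Sf1 (Sf) sets flow on bond)
bond 1 →J1  (prefer integral on C1)
bond 2 →R1  (J1 effort already set via bond 1)
bond 3 →I1  (common-e at J1 fixed by 1)

2  (C1, I1 all integral)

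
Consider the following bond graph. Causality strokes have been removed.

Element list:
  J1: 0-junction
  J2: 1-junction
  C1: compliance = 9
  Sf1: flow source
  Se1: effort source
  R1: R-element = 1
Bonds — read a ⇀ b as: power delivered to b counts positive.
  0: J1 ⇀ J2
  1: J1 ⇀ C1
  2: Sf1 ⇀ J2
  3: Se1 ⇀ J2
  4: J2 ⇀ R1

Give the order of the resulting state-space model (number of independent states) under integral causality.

b2 |Sf1  (source Sf1 imposes f)
b3 |J2  (Se1 (Se) sets effort on bond)
b0 |J2  (1-jn J2 has f-setter on 2)
b4 |J2  (J2: bond 2 brought flow, rest push out)
b1 |J1  (closing 0-jn rule on J1)

1  (C1 all integral)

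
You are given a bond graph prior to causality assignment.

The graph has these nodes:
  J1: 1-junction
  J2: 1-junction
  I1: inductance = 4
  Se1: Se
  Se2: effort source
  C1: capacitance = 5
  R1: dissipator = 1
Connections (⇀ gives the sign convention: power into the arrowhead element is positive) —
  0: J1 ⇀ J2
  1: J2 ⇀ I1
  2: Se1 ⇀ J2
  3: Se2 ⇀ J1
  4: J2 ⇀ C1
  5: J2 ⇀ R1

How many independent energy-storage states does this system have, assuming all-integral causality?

2  (C1, I1 all integral)

#2 stroke→J2  (source Se1 imposes e)
#3 stroke→J1  (Se2: effort source, stroke at far end)
#0 stroke→J2  (only one flow-in slot at J1)
#1 stroke→I1  (I1 integral (f out))
#4 stroke→J2  (1-jn J2 has f-setter on 1)
#5 stroke→J2  (J2: bond 1 brought flow, rest push out)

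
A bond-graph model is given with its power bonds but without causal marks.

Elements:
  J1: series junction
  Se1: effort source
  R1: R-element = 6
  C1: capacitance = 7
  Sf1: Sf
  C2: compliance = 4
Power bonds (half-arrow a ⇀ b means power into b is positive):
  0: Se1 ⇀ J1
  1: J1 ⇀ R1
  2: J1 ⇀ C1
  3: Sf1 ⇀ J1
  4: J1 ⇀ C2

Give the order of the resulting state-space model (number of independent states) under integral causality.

2  (C1, C2 all integral)

b0 stroke→J1  (Se1 (Se) sets effort on bond)
b3 stroke→Sf1  (Sf1: flow source, stroke at near end)
b1 stroke→J1  (common-f at J1 fixed by 3)
b2 stroke→J1  (common-f at J1 fixed by 3)
b4 stroke→J1  (common-f at J1 fixed by 3)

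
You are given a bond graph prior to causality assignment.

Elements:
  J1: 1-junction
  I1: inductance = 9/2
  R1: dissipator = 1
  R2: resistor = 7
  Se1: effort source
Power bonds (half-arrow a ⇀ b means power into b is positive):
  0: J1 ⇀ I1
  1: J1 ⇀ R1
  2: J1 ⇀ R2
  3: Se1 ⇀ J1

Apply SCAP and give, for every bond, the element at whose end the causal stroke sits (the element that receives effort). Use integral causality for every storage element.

#3 |J1  (Se1 (Se) sets effort on bond)
#0 |I1  (I1 outputs flow p/I1)
#1 |J1  (1-jn J1 has f-setter on 0)
#2 |J1  (1-jn J1 has f-setter on 0)

#0 →I1
#1 →J1
#2 →J1
#3 →J1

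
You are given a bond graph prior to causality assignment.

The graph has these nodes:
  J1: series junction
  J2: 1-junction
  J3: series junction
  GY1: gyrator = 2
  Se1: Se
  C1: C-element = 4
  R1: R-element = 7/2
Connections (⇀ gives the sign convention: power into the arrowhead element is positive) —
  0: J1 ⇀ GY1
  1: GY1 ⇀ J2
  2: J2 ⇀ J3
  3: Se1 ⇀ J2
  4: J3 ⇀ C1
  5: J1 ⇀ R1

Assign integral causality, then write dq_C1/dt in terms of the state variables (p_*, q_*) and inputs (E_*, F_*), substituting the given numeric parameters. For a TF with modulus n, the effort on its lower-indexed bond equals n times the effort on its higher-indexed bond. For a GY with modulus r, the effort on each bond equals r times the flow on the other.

dq_C1/dt = 7*E_Se1/8 - 7*q_C1/32

bond 3 stroke at J2  (Se1 fixes effort; stroke away)
bond 4 stroke at J3  (C1 outputs effort q/C1)
bond 2 stroke at J2  (closing 1-jn rule on J3)
bond 1 stroke at GY1  (J2 needs exactly one f-in)
bond 0 stroke at GY1  (through GY1, causality inverts; strokes same side of GY1)
bond 5 stroke at J1  (1-jn J1 has f-setter on 0)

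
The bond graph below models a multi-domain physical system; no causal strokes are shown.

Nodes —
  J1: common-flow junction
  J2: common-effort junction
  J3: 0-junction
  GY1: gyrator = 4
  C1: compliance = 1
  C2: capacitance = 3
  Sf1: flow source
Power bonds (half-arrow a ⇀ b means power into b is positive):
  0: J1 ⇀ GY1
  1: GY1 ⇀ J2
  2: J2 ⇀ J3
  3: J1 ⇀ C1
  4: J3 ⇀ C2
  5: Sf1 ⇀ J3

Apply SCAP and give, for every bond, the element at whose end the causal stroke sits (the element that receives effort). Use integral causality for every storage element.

β5 stroke→Sf1  (Sf1: flow source, stroke at near end)
β3 stroke→J1  (C1 outputs effort q/C1)
β0 stroke→GY1  (J1 needs exactly one f-in)
β1 stroke→GY1  (GY1: gyrator matches bond 0)
β2 stroke→J2  (J2: last free bond brings effort in)
β4 stroke→J3  (only one effort-in slot at J3)

#0 stroke at GY1
#1 stroke at GY1
#2 stroke at J2
#3 stroke at J1
#4 stroke at J3
#5 stroke at Sf1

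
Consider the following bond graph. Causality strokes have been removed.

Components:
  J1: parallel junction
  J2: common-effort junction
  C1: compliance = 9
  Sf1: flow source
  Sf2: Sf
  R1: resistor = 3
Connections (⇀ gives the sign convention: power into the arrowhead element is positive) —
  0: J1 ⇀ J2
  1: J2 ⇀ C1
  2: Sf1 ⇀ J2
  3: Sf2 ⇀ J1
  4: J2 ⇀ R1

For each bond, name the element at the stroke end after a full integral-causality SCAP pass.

bond 0 →J1
bond 1 →J2
bond 2 →Sf1
bond 3 →Sf2
bond 4 →R1

b2 →Sf1  (Sf1 fixes flow; stroke at Sf1)
b3 →Sf2  (Sf2 (Sf) sets flow on bond)
b0 →J1  (closing 0-jn rule on J1)
b1 →J2  (C1: C, integral causality)
b4 →R1  (common-e at J2 fixed by 1)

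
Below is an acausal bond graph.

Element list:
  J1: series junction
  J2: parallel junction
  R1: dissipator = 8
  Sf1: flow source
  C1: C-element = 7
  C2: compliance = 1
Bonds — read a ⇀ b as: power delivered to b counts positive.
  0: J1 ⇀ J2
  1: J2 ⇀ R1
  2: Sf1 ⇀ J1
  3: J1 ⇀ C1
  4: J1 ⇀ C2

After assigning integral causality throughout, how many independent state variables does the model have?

2  (C1, C2 all integral)

b2 stroke at Sf1  (Sf1 fixes flow; stroke at Sf1)
b0 stroke at J1  (common-f at J1 fixed by 2)
b3 stroke at J1  (J1 flow already set via bond 2)
b4 stroke at J1  (1-jn J1 has f-setter on 2)
b1 stroke at J2  (J2 needs exactly one e-in)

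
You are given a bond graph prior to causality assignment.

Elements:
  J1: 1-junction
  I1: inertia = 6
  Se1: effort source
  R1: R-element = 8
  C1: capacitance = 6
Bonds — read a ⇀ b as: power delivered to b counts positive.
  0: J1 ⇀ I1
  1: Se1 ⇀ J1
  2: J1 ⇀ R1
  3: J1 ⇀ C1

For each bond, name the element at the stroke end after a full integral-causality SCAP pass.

bond 1 stroke at J1  (Se1 fixes effort; stroke away)
bond 0 stroke at I1  (I1 integral (f out))
bond 2 stroke at J1  (J1 flow already set via bond 0)
bond 3 stroke at J1  (1-jn J1 has f-setter on 0)

#0 stroke at I1
#1 stroke at J1
#2 stroke at J1
#3 stroke at J1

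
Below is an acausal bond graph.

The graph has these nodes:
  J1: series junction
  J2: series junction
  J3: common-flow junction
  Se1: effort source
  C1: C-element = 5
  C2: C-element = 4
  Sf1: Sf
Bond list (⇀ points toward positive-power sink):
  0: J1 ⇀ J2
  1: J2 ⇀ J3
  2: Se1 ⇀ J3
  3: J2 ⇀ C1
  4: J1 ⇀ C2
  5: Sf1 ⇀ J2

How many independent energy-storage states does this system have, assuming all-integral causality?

2  (C1, C2 all integral)

b2 |J3  (Se1: effort source, stroke at far end)
b5 |Sf1  (Sf1: flow source, stroke at near end)
b0 |J2  (1-jn J2 has f-setter on 5)
b1 |J2  (common-f at J2 fixed by 5)
b3 |J2  (J2: bond 5 brought flow, rest push out)
b4 |J1  (common-f at J1 fixed by 0)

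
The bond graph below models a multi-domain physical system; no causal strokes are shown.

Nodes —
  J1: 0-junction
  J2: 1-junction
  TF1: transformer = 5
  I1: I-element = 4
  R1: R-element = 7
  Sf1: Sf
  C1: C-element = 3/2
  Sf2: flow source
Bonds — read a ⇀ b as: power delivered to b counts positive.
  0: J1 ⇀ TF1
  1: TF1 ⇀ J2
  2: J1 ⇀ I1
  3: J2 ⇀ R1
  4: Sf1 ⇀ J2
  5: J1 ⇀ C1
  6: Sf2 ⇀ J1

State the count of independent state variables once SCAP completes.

2  (C1, I1 all integral)

bond 4 |Sf1  (Sf1 fixes flow; stroke at Sf1)
bond 6 |Sf2  (Sf2 (Sf) sets flow on bond)
bond 1 |J2  (J2: bond 4 brought flow, rest push out)
bond 3 |J2  (common-f at J2 fixed by 4)
bond 0 |TF1  (TF1: transformer flips bond 1)
bond 2 |I1  (I1 outputs flow p/I1)
bond 5 |J1  (only one effort-in slot at J1)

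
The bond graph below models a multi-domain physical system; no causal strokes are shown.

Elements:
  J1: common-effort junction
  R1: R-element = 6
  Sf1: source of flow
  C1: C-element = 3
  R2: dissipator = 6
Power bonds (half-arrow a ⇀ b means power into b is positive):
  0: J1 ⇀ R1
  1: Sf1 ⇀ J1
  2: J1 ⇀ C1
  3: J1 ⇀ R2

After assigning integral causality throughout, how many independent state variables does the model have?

#1 stroke→Sf1  (Sf1: flow source, stroke at near end)
#2 stroke→J1  (C1 outputs effort q/C1)
#0 stroke→R1  (J1: bond 2 brought effort, rest push out)
#3 stroke→R2  (common-e at J1 fixed by 2)

1  (C1 all integral)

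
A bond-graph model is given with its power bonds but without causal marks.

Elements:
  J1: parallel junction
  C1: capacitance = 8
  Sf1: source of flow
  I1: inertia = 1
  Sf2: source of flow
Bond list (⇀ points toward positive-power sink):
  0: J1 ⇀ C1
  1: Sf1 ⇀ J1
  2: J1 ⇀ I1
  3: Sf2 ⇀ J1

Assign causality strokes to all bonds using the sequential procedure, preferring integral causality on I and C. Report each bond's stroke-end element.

b1 stroke→Sf1  (Sf1: flow source, stroke at near end)
b3 stroke→Sf2  (Sf2 fixes flow; stroke at Sf2)
b0 stroke→J1  (prefer integral on C1)
b2 stroke→I1  (0-jn J1 has e-setter on 0)

b0 stroke→J1
b1 stroke→Sf1
b2 stroke→I1
b3 stroke→Sf2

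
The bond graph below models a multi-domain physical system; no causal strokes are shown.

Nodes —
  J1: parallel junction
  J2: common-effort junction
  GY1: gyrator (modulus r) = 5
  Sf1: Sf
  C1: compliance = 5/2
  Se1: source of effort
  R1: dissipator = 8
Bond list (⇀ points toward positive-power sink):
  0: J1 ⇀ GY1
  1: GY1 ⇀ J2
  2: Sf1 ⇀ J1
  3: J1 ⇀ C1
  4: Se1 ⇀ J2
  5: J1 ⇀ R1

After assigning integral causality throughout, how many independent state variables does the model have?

1  (C1 all integral)

bond 2 stroke→Sf1  (Sf1 (Sf) sets flow on bond)
bond 4 stroke→J2  (Se1: effort source, stroke at far end)
bond 1 stroke→GY1  (J2: bond 4 brought effort, rest push out)
bond 0 stroke→GY1  (GY GY1: same side as bond 1)
bond 3 stroke→J1  (C1 integral (e out))
bond 5 stroke→R1  (J1 effort already set via bond 3)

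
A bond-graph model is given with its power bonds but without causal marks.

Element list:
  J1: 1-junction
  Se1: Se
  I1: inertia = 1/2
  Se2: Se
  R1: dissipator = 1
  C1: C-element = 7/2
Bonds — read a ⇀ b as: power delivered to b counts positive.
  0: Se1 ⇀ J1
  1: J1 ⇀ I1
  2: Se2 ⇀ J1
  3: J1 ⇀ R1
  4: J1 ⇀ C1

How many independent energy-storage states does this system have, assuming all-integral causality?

2  (C1, I1 all integral)

b0 →J1  (Se1 fixes effort; stroke away)
b2 →J1  (Se2 fixes effort; stroke away)
b1 →I1  (I1 outputs flow p/I1)
b3 →J1  (1-jn J1 has f-setter on 1)
b4 →J1  (J1 flow already set via bond 1)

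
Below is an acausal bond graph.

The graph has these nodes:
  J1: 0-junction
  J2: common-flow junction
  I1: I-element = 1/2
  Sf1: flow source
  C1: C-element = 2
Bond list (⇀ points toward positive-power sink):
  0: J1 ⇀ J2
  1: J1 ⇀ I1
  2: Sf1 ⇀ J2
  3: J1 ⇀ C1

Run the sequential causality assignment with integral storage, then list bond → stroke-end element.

β2 |Sf1  (source Sf1 imposes f)
β0 |J2  (J2: bond 2 brought flow, rest push out)
β1 |I1  (I1 outputs flow p/I1)
β3 |J1  (J1: last free bond brings effort in)

b0 →J2
b1 →I1
b2 →Sf1
b3 →J1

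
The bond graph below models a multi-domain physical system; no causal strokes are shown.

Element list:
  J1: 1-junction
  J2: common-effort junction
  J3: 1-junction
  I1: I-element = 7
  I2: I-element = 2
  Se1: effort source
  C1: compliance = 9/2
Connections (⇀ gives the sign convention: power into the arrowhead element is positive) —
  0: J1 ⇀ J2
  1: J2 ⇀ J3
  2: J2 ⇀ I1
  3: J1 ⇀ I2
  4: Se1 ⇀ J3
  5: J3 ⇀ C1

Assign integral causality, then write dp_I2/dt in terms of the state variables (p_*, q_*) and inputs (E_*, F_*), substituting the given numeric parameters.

dp_I2/dt = E_Se1 - 2*q_C1/9

β4 stroke at J3  (Se1 (Se) sets effort on bond)
β2 stroke at I1  (I1 outputs flow p/I1)
β3 stroke at I2  (I2 outputs flow p/I2)
β0 stroke at J1  (common-f at J1 fixed by 3)
β1 stroke at J2  (closing 0-jn rule on J2)
β5 stroke at J3  (J3 flow already set via bond 1)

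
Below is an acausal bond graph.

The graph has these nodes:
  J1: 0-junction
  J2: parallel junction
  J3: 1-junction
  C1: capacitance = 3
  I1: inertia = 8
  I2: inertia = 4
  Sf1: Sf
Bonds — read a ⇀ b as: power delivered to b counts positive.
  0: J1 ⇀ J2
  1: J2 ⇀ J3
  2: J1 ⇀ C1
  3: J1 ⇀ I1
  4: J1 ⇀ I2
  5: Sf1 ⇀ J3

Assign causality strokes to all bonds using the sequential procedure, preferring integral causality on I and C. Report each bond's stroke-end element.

β5 |Sf1  (Sf1: flow source, stroke at near end)
β1 |J3  (common-f at J3 fixed by 5)
β0 |J2  (J2: last free bond brings effort in)
β2 |J1  (C1 integral (e out))
β3 |I1  (J1 effort already set via bond 2)
β4 |I2  (common-e at J1 fixed by 2)

#0 stroke→J2
#1 stroke→J3
#2 stroke→J1
#3 stroke→I1
#4 stroke→I2
#5 stroke→Sf1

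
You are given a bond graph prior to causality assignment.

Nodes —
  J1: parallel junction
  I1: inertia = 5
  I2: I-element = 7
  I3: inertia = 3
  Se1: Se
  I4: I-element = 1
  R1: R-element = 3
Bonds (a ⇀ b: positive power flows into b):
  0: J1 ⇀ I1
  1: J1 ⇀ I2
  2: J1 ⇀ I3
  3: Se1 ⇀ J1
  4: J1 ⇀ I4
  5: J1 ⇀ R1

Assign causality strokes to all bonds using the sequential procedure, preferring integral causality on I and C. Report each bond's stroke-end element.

#0 |I1
#1 |I2
#2 |I3
#3 |J1
#4 |I4
#5 |R1

b3 →J1  (source Se1 imposes e)
b0 →I1  (J1 effort already set via bond 3)
b1 →I2  (0-jn J1 has e-setter on 3)
b2 →I3  (J1 effort already set via bond 3)
b4 →I4  (J1: bond 3 brought effort, rest push out)
b5 →R1  (J1 effort already set via bond 3)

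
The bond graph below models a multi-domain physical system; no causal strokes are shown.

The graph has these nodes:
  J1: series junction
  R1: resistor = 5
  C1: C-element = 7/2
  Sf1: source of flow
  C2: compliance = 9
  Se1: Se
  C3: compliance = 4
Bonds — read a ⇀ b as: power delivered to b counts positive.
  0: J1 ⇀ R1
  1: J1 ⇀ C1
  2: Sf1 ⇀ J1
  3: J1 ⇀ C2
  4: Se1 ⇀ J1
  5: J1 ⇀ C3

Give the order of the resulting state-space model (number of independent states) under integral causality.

#2 stroke→Sf1  (Sf1: flow source, stroke at near end)
#4 stroke→J1  (Se1 (Se) sets effort on bond)
#0 stroke→J1  (J1 flow already set via bond 2)
#1 stroke→J1  (1-jn J1 has f-setter on 2)
#3 stroke→J1  (common-f at J1 fixed by 2)
#5 stroke→J1  (1-jn J1 has f-setter on 2)

3  (C1, C2, C3 all integral)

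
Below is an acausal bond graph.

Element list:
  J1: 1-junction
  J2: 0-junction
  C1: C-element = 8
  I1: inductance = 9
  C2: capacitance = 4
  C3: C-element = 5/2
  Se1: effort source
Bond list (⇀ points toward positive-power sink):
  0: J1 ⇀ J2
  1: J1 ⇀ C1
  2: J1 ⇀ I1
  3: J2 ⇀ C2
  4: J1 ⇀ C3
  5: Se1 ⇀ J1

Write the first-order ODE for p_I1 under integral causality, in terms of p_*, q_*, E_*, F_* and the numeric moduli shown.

dp_I1/dt = E_Se1 - q_C1/8 - q_C2/4 - 2*q_C3/5

b5 |J1  (Se1: effort source, stroke at far end)
b1 |J1  (C1: C, integral causality)
b2 |I1  (I1 integral (f out))
b0 |J1  (common-f at J1 fixed by 2)
b4 |J1  (1-jn J1 has f-setter on 2)
b3 |J2  (J2 needs exactly one e-in)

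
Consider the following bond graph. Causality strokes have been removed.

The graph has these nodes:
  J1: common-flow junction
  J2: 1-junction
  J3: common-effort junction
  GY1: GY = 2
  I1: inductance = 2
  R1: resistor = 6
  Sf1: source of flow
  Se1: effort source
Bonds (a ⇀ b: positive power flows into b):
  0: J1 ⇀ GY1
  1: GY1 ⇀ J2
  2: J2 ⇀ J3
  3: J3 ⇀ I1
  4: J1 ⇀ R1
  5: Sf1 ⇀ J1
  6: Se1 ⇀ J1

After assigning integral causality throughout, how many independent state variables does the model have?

b5 stroke→Sf1  (source Sf1 imposes f)
b6 stroke→J1  (Se1 fixes effort; stroke away)
b0 stroke→J1  (J1 flow already set via bond 5)
b4 stroke→J1  (J1: bond 5 brought flow, rest push out)
b1 stroke→J2  (through GY1, causality inverts; strokes same side of GY1)
b2 stroke→J3  (J2 needs exactly one f-in)
b3 stroke→I1  (J3: bond 2 brought effort, rest push out)

1  (I1 all integral)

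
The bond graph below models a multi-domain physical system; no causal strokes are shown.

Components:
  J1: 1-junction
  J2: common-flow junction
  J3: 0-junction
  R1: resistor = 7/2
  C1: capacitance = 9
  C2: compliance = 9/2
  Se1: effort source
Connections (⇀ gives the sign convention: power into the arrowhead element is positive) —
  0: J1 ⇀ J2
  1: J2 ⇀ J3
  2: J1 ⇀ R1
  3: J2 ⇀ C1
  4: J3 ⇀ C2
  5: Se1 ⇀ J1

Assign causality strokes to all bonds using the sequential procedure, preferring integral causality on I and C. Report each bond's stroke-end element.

β0 →J1
β1 →J2
β2 →R1
β3 →J2
β4 →J3
β5 →J1

β5 |J1  (Se1 fixes effort; stroke away)
β3 |J2  (C1 integral (e out))
β4 |J3  (C2 outputs effort q/C2)
β1 |J2  (0-jn J3 has e-setter on 4)
β0 |J1  (only one flow-in slot at J2)
β2 |R1  (only one flow-in slot at J1)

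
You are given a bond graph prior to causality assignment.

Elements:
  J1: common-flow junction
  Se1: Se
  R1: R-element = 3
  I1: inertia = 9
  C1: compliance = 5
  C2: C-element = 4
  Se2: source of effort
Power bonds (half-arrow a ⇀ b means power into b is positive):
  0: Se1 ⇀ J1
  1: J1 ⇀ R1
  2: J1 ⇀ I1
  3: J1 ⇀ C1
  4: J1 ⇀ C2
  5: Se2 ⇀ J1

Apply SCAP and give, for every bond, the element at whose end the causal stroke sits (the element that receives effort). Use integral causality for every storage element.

β0 stroke at J1
β1 stroke at J1
β2 stroke at I1
β3 stroke at J1
β4 stroke at J1
β5 stroke at J1

#0 stroke→J1  (source Se1 imposes e)
#5 stroke→J1  (source Se2 imposes e)
#2 stroke→I1  (I1 outputs flow p/I1)
#1 stroke→J1  (1-jn J1 has f-setter on 2)
#3 stroke→J1  (J1 flow already set via bond 2)
#4 stroke→J1  (common-f at J1 fixed by 2)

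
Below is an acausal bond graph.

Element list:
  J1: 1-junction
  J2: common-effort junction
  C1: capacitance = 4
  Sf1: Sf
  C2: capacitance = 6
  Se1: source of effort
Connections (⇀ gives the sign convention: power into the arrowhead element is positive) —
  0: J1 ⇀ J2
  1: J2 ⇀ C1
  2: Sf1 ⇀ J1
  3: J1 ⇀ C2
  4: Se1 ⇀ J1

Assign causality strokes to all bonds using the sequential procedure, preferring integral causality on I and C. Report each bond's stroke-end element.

#0 |J1
#1 |J2
#2 |Sf1
#3 |J1
#4 |J1

#2 →Sf1  (source Sf1 imposes f)
#4 →J1  (source Se1 imposes e)
#0 →J1  (1-jn J1 has f-setter on 2)
#3 →J1  (J1 flow already set via bond 2)
#1 →J2  (closing 0-jn rule on J2)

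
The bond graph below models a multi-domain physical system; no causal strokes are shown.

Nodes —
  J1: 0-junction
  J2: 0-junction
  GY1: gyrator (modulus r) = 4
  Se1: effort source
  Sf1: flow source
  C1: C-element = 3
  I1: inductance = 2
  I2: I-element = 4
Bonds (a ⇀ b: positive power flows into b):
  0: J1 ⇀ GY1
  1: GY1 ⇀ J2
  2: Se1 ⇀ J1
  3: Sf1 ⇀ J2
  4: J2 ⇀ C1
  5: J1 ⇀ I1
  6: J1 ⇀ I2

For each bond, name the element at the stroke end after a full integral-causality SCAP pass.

#0 stroke at GY1
#1 stroke at GY1
#2 stroke at J1
#3 stroke at Sf1
#4 stroke at J2
#5 stroke at I1
#6 stroke at I2

β2 stroke→J1  (Se1 fixes effort; stroke away)
β3 stroke→Sf1  (Sf1 fixes flow; stroke at Sf1)
β0 stroke→GY1  (J1 effort already set via bond 2)
β5 stroke→I1  (J1: bond 2 brought effort, rest push out)
β6 stroke→I2  (J1: bond 2 brought effort, rest push out)
β1 stroke→GY1  (GY GY1: same side as bond 0)
β4 stroke→J2  (only one effort-in slot at J2)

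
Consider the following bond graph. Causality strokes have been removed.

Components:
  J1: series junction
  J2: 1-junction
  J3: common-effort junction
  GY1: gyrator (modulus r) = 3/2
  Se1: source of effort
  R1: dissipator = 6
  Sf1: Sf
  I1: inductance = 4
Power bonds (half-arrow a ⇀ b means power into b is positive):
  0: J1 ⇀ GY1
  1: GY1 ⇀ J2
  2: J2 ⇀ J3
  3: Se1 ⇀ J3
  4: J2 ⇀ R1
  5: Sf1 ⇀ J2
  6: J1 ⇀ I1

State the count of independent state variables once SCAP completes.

1  (I1 all integral)

β3 |J3  (Se1: effort source, stroke at far end)
β5 |Sf1  (Sf1 fixes flow; stroke at Sf1)
β1 |J2  (common-f at J2 fixed by 5)
β2 |J2  (common-f at J2 fixed by 5)
β4 |J2  (1-jn J2 has f-setter on 5)
β0 |J1  (GY1 both-in/both-out from 1)
β6 |I1  (J1 needs exactly one f-in)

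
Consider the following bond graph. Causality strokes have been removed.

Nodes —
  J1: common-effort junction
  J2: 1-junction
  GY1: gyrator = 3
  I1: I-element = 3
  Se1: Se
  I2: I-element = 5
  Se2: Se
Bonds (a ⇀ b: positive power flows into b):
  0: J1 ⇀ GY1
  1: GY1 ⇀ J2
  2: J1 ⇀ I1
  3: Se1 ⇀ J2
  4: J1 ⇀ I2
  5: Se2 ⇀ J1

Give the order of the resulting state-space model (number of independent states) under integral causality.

2  (I1, I2 all integral)

β3 |J2  (Se1 fixes effort; stroke away)
β5 |J1  (Se2 (Se) sets effort on bond)
β0 |GY1  (J1: bond 5 brought effort, rest push out)
β2 |I1  (J1: bond 5 brought effort, rest push out)
β4 |I2  (J1 effort already set via bond 5)
β1 |GY1  (closing 1-jn rule on J2)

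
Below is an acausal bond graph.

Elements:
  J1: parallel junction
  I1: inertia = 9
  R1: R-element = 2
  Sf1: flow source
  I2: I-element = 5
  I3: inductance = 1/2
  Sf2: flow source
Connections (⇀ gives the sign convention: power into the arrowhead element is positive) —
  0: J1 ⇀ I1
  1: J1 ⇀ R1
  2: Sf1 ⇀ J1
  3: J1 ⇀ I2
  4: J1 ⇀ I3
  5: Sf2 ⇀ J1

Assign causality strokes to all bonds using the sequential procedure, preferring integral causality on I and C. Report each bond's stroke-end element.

b2 |Sf1  (Sf1 fixes flow; stroke at Sf1)
b5 |Sf2  (source Sf2 imposes f)
b0 |I1  (I1 outputs flow p/I1)
b3 |I2  (I2 integral (f out))
b4 |I3  (prefer integral on I3)
b1 |J1  (J1 needs exactly one e-in)

b0 |I1
b1 |J1
b2 |Sf1
b3 |I2
b4 |I3
b5 |Sf2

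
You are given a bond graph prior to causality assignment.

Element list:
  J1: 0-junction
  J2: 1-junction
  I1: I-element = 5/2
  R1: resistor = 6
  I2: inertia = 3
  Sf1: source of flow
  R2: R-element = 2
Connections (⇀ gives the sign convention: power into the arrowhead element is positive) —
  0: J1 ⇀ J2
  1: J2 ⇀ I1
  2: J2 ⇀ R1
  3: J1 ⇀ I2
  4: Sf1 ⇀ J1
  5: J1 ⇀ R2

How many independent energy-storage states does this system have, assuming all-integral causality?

bond 4 →Sf1  (source Sf1 imposes f)
bond 1 →I1  (I1 outputs flow p/I1)
bond 0 →J2  (J2: bond 1 brought flow, rest push out)
bond 2 →J2  (common-f at J2 fixed by 1)
bond 3 →I2  (I2: I, integral causality)
bond 5 →J1  (only one effort-in slot at J1)

2  (I1, I2 all integral)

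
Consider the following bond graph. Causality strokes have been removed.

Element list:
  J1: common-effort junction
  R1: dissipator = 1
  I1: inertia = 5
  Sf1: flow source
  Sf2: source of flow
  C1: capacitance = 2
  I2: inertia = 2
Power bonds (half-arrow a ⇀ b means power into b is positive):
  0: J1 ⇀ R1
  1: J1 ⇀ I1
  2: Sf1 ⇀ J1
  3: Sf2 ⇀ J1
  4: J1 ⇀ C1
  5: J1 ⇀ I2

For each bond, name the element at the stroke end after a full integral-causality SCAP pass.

b2 stroke→Sf1  (Sf1 (Sf) sets flow on bond)
b3 stroke→Sf2  (Sf2 (Sf) sets flow on bond)
b1 stroke→I1  (prefer integral on I1)
b4 stroke→J1  (C1 integral (e out))
b0 stroke→R1  (J1: bond 4 brought effort, rest push out)
b5 stroke→I2  (0-jn J1 has e-setter on 4)

b0 |R1
b1 |I1
b2 |Sf1
b3 |Sf2
b4 |J1
b5 |I2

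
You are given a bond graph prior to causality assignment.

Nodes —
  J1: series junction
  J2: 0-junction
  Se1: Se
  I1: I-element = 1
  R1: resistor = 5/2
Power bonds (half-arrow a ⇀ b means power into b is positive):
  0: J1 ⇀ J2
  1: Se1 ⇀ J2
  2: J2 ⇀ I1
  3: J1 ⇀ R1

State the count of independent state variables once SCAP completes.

1  (I1 all integral)

bond 1 stroke at J2  (Se1 fixes effort; stroke away)
bond 0 stroke at J1  (common-e at J2 fixed by 1)
bond 2 stroke at I1  (J2: bond 1 brought effort, rest push out)
bond 3 stroke at R1  (J1 needs exactly one f-in)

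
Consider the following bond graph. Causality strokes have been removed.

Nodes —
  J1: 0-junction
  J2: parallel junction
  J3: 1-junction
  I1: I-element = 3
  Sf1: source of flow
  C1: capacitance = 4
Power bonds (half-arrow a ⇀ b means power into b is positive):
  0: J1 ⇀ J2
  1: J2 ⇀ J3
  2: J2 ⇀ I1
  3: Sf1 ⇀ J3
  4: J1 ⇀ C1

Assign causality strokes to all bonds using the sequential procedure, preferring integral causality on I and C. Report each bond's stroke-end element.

bond 3 |Sf1  (source Sf1 imposes f)
bond 1 |J3  (J3 flow already set via bond 3)
bond 2 |I1  (I1: I, integral causality)
bond 0 |J2  (closing 0-jn rule on J2)
bond 4 |J1  (only one effort-in slot at J1)

β0 |J2
β1 |J3
β2 |I1
β3 |Sf1
β4 |J1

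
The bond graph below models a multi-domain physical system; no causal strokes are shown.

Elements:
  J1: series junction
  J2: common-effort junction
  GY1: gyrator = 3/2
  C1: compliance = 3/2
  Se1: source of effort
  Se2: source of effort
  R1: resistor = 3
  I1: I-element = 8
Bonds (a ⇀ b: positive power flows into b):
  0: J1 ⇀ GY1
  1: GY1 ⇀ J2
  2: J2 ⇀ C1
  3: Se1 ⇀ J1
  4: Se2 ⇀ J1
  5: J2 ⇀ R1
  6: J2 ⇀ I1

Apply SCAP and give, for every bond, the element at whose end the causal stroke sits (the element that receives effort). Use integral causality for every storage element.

β3 |J1  (Se1 (Se) sets effort on bond)
β4 |J1  (Se2 (Se) sets effort on bond)
β0 |GY1  (J1: last free bond brings flow in)
β1 |GY1  (GY GY1: same side as bond 0)
β2 |J2  (prefer integral on C1)
β5 |R1  (J2 effort already set via bond 2)
β6 |I1  (0-jn J2 has e-setter on 2)

b0 →GY1
b1 →GY1
b2 →J2
b3 →J1
b4 →J1
b5 →R1
b6 →I1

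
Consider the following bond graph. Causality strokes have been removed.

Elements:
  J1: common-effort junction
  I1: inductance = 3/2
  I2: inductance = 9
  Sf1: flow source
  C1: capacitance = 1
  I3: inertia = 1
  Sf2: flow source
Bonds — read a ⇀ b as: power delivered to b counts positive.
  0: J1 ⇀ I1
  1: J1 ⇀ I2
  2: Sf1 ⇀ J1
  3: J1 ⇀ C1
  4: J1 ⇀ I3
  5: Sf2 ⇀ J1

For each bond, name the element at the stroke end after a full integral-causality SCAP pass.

bond 2 →Sf1  (source Sf1 imposes f)
bond 5 →Sf2  (Sf2 (Sf) sets flow on bond)
bond 0 →I1  (I1 integral (f out))
bond 1 →I2  (prefer integral on I2)
bond 3 →J1  (C1: C, integral causality)
bond 4 →I3  (J1: bond 3 brought effort, rest push out)

#0 →I1
#1 →I2
#2 →Sf1
#3 →J1
#4 →I3
#5 →Sf2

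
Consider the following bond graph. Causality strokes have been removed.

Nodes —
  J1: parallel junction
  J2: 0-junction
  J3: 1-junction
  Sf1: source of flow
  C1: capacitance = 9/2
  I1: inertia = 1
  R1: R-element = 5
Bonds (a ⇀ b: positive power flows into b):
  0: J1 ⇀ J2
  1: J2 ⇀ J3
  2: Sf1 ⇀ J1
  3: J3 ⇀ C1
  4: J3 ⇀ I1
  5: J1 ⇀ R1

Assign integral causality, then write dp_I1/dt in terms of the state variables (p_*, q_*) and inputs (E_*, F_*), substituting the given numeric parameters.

dp_I1/dt = 5*F_Sf1 - 5*p_I1 - 2*q_C1/9

b2 stroke→Sf1  (Sf1 fixes flow; stroke at Sf1)
b3 stroke→J3  (prefer integral on C1)
b4 stroke→I1  (prefer integral on I1)
b1 stroke→J3  (1-jn J3 has f-setter on 4)
b0 stroke→J2  (closing 0-jn rule on J2)
b5 stroke→J1  (only one effort-in slot at J1)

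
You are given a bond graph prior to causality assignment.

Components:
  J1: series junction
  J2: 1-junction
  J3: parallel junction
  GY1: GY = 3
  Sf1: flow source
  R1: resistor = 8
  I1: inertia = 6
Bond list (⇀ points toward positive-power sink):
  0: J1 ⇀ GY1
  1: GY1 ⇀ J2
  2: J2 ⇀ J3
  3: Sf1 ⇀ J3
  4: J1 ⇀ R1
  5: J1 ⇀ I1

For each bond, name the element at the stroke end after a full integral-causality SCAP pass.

β0 stroke at J1
β1 stroke at J2
β2 stroke at J3
β3 stroke at Sf1
β4 stroke at J1
β5 stroke at I1

β3 →Sf1  (Sf1 (Sf) sets flow on bond)
β2 →J3  (J3 needs exactly one e-in)
β1 →J2  (J2 flow already set via bond 2)
β0 →J1  (through GY1, causality inverts; strokes same side of GY1)
β5 →I1  (I1: I, integral causality)
β4 →J1  (J1 flow already set via bond 5)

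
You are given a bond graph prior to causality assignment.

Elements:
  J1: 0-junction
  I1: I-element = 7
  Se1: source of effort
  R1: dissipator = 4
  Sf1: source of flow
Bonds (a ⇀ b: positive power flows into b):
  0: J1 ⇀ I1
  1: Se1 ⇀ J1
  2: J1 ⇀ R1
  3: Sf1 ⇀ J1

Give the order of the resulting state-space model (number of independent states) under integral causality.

1  (I1 all integral)

β1 stroke at J1  (Se1 (Se) sets effort on bond)
β3 stroke at Sf1  (source Sf1 imposes f)
β0 stroke at I1  (J1: bond 1 brought effort, rest push out)
β2 stroke at R1  (J1 effort already set via bond 1)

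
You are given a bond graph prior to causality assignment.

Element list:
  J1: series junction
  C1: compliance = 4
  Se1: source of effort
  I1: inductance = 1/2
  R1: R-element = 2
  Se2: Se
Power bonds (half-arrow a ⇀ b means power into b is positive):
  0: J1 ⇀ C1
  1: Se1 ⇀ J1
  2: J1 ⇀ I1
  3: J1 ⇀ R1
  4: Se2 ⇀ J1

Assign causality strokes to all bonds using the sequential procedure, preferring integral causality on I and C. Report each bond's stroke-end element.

β0 →J1
β1 →J1
β2 →I1
β3 →J1
β4 →J1

bond 1 stroke at J1  (Se1 fixes effort; stroke away)
bond 4 stroke at J1  (Se2: effort source, stroke at far end)
bond 0 stroke at J1  (C1: C, integral causality)
bond 2 stroke at I1  (I1: I, integral causality)
bond 3 stroke at J1  (1-jn J1 has f-setter on 2)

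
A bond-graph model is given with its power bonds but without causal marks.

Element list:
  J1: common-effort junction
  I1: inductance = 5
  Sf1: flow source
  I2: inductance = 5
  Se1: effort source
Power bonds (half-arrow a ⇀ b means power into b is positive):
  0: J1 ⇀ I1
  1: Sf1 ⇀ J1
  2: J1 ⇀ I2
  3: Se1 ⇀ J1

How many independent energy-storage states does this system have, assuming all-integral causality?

b1 stroke at Sf1  (Sf1 (Sf) sets flow on bond)
b3 stroke at J1  (Se1 fixes effort; stroke away)
b0 stroke at I1  (J1: bond 3 brought effort, rest push out)
b2 stroke at I2  (J1: bond 3 brought effort, rest push out)

2  (I1, I2 all integral)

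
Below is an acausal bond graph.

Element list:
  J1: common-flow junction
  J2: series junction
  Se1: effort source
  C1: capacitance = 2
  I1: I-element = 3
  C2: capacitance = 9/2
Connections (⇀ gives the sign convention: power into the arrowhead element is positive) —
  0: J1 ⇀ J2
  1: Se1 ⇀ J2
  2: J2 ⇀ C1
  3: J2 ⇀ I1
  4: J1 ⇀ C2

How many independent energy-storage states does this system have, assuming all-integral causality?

3  (C1, C2, I1 all integral)

bond 1 stroke at J2  (Se1: effort source, stroke at far end)
bond 2 stroke at J2  (C1: C, integral causality)
bond 3 stroke at I1  (prefer integral on I1)
bond 0 stroke at J2  (J2: bond 3 brought flow, rest push out)
bond 4 stroke at J1  (common-f at J1 fixed by 0)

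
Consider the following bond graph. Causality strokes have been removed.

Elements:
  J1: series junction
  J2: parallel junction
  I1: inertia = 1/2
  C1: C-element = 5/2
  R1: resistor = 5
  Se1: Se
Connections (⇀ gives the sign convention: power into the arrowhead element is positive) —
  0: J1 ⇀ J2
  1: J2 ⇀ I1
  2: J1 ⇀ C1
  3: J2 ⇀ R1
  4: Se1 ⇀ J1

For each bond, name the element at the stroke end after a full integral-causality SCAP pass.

b0 stroke→J2
b1 stroke→I1
b2 stroke→J1
b3 stroke→R1
b4 stroke→J1

bond 4 →J1  (source Se1 imposes e)
bond 1 →I1  (I1 outputs flow p/I1)
bond 2 →J1  (C1: C, integral causality)
bond 0 →J2  (closing 1-jn rule on J1)
bond 3 →R1  (J2: bond 0 brought effort, rest push out)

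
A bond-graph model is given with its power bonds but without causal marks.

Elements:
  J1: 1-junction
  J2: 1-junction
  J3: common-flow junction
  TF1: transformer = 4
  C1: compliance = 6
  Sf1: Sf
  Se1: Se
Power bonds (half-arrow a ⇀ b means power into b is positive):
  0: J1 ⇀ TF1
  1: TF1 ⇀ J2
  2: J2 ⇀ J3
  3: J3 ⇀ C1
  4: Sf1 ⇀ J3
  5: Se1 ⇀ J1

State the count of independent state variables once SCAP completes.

1  (C1 all integral)

b4 stroke at Sf1  (Sf1 (Sf) sets flow on bond)
b5 stroke at J1  (Se1 (Se) sets effort on bond)
b0 stroke at TF1  (only one flow-in slot at J1)
b2 stroke at J3  (1-jn J3 has f-setter on 4)
b3 stroke at J3  (J3 flow already set via bond 4)
b1 stroke at J2  (TF1: transformer flips bond 0)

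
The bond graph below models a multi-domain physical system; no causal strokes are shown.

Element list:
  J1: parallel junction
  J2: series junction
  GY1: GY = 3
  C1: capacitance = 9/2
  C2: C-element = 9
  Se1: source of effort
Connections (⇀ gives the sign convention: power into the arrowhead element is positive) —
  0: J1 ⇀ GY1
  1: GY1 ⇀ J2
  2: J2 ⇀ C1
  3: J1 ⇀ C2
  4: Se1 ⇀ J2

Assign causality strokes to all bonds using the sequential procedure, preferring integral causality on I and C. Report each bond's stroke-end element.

bond 0 →GY1
bond 1 →GY1
bond 2 →J2
bond 3 →J1
bond 4 →J2

bond 4 stroke at J2  (Se1 fixes effort; stroke away)
bond 2 stroke at J2  (C1 outputs effort q/C1)
bond 1 stroke at GY1  (closing 1-jn rule on J2)
bond 0 stroke at GY1  (GY GY1: same side as bond 1)
bond 3 stroke at J1  (closing 0-jn rule on J1)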